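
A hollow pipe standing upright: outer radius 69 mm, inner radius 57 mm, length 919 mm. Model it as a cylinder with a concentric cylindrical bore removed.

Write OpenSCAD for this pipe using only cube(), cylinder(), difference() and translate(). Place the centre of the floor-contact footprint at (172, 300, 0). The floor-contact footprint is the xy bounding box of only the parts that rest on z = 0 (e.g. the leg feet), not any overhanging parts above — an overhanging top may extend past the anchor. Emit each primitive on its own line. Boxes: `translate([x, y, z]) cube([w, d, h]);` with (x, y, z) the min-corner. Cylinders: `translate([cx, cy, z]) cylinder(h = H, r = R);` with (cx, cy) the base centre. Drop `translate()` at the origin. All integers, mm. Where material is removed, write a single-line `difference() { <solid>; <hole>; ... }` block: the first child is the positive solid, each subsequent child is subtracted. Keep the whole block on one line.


difference() { translate([172, 300, 0]) cylinder(h = 919, r = 69); translate([172, 300, 0]) cylinder(h = 919, r = 57); }


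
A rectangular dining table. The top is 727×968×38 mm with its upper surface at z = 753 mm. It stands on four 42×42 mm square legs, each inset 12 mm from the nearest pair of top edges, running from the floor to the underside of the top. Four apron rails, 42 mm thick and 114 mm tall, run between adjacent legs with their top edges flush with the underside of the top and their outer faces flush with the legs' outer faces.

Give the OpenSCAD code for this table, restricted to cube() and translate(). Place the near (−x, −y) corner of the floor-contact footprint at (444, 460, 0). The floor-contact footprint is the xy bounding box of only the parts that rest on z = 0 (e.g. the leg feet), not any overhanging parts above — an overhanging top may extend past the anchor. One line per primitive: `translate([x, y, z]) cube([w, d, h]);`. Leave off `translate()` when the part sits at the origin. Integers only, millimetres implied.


// leg_h = 753 - 38 = 715
// apron z = 715 - 114 = 601
translate([432, 448, 715]) cube([727, 968, 38]);
translate([444, 460, 0]) cube([42, 42, 715]);
translate([1105, 460, 0]) cube([42, 42, 715]);
translate([444, 1362, 0]) cube([42, 42, 715]);
translate([1105, 1362, 0]) cube([42, 42, 715]);
translate([486, 460, 601]) cube([619, 42, 114]);
translate([486, 1362, 601]) cube([619, 42, 114]);
translate([444, 502, 601]) cube([42, 860, 114]);
translate([1105, 502, 601]) cube([42, 860, 114]);


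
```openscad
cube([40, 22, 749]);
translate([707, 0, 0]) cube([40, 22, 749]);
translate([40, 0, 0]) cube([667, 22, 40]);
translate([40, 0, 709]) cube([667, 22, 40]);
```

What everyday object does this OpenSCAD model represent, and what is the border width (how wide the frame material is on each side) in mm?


A picture frame. The border width is 40 mm.

Four thin pieces enclosing a rectangular opening — a picture frame. The two full-height stiles are 749 mm tall; the top rail sits at z = 709 and is 40 mm tall, so the border above the opening is 749 − 709 = 40 mm, matching the stile x-width.


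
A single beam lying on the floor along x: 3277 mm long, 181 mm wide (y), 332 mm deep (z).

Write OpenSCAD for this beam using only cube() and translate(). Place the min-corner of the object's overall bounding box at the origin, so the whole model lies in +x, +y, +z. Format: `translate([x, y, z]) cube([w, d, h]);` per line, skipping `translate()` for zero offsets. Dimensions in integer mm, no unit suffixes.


cube([3277, 181, 332]);


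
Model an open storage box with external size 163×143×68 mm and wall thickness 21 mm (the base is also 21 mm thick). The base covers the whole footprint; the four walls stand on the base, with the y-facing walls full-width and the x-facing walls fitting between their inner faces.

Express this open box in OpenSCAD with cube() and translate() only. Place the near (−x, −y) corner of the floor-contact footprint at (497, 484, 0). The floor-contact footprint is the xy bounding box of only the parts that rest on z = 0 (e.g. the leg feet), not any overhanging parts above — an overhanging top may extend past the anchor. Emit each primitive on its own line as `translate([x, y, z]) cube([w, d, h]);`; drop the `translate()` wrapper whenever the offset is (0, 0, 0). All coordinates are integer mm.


translate([497, 484, 0]) cube([163, 143, 21]);
translate([497, 484, 21]) cube([163, 21, 47]);
translate([497, 606, 21]) cube([163, 21, 47]);
translate([497, 505, 21]) cube([21, 101, 47]);
translate([639, 505, 21]) cube([21, 101, 47]);


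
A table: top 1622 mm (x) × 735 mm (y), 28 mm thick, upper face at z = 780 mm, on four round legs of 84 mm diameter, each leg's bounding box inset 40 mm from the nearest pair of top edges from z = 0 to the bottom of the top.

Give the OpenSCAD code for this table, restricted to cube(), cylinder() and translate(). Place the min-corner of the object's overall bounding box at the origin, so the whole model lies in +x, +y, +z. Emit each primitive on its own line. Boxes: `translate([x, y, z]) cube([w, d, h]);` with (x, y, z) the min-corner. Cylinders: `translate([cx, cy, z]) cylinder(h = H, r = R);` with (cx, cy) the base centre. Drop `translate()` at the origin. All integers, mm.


translate([0, 0, 752]) cube([1622, 735, 28]);
translate([82, 82, 0]) cylinder(h = 752, r = 42);
translate([1540, 82, 0]) cylinder(h = 752, r = 42);
translate([82, 653, 0]) cylinder(h = 752, r = 42);
translate([1540, 653, 0]) cylinder(h = 752, r = 42);


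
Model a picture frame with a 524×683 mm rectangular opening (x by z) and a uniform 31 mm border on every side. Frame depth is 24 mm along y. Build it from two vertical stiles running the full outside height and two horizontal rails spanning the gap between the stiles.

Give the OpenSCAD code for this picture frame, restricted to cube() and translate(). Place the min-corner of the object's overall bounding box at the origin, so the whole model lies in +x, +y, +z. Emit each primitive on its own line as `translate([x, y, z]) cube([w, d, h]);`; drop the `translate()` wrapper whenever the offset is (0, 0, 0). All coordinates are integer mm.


cube([31, 24, 745]);
translate([555, 0, 0]) cube([31, 24, 745]);
translate([31, 0, 0]) cube([524, 24, 31]);
translate([31, 0, 714]) cube([524, 24, 31]);


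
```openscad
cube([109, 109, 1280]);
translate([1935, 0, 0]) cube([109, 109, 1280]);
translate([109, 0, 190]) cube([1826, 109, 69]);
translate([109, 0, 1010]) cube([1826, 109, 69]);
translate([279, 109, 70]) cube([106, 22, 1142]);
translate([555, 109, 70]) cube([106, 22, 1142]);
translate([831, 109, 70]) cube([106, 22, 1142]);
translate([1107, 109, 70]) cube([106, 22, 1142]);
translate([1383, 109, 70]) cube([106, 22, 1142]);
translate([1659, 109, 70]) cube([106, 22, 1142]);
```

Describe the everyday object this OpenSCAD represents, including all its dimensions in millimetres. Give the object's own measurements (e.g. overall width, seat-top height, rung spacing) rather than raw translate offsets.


A fence section. Two 109×109 mm posts, 1280 mm tall, stand on the floor with a clear span of 1826 mm between their inner faces. Two horizontal rails of 109×69 mm section span the gap between the posts with their undersides at z = 190 mm and z = 1010 mm, flush with the posts' −y face. 6 pickets, each 106 mm wide, 22 mm thick and 1142 mm tall, are fixed to the +y face of the rails with their bottoms at z = 70 mm, spaced across the span with a 170 mm gap after the −x post and between neighbouring pickets and before the +x post.


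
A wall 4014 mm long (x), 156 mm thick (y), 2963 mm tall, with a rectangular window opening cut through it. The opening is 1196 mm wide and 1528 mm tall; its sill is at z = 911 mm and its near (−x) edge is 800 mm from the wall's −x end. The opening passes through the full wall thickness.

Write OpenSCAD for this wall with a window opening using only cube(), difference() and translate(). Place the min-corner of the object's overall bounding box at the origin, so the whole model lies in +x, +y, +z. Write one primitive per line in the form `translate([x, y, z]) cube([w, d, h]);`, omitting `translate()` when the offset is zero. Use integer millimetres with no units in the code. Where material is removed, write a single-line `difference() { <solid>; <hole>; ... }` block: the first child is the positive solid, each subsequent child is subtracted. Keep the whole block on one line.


difference() { cube([4014, 156, 2963]); translate([800, 0, 911]) cube([1196, 156, 1528]); }


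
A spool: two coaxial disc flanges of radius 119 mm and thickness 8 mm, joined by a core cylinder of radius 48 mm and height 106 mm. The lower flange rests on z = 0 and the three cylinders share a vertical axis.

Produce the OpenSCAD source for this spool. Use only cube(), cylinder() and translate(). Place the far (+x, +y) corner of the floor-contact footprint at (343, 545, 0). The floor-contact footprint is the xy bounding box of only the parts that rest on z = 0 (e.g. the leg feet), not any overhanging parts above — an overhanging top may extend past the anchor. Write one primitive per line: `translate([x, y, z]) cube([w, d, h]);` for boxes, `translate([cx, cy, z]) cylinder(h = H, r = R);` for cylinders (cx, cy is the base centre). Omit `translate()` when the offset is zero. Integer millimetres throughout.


translate([224, 426, 0]) cylinder(h = 8, r = 119);
translate([224, 426, 8]) cylinder(h = 106, r = 48);
translate([224, 426, 114]) cylinder(h = 8, r = 119);


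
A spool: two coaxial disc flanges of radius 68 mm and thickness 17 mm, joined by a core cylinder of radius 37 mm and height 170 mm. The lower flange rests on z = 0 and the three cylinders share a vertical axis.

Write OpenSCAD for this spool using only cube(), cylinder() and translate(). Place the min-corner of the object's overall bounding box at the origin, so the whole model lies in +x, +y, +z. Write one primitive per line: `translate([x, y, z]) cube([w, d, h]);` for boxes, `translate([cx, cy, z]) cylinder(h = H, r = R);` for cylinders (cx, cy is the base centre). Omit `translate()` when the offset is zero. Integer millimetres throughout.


translate([68, 68, 0]) cylinder(h = 17, r = 68);
translate([68, 68, 17]) cylinder(h = 170, r = 37);
translate([68, 68, 187]) cylinder(h = 17, r = 68);


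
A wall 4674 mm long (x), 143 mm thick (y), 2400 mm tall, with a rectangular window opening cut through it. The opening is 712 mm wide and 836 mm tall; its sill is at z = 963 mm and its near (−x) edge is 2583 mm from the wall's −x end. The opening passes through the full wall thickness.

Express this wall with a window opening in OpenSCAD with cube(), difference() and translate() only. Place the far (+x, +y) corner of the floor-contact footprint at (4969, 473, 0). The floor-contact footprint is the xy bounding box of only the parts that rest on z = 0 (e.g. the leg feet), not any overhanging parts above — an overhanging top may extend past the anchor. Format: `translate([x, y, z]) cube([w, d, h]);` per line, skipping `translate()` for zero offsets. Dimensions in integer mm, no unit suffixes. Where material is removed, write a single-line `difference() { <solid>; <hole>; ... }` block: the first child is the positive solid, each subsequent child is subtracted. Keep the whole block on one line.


difference() { translate([295, 330, 0]) cube([4674, 143, 2400]); translate([2878, 330, 963]) cube([712, 143, 836]); }


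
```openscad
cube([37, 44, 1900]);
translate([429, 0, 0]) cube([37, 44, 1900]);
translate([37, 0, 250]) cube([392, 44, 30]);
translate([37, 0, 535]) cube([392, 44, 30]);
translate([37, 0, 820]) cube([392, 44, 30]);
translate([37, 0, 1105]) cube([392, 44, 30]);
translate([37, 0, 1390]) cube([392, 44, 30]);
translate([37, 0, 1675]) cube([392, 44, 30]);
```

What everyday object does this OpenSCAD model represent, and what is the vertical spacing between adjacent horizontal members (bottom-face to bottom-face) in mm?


A ladder. The rung spacing is 285 mm.

Two tall 37×44 posts with 6 short bars between them — a ladder. Adjacent rungs sit at z = 250 and z = 535, so the spacing is 535 − 250 = 285 mm.


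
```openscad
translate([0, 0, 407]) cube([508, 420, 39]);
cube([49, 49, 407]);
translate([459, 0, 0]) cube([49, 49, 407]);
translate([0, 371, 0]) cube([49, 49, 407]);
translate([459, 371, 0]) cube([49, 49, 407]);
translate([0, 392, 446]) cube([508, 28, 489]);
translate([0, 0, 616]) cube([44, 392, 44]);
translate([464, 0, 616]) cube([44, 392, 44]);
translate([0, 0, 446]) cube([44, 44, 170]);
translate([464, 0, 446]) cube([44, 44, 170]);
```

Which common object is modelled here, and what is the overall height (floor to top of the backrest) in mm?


A chair. The overall height is 935 mm.

A slab on four corner posts with a tall panel at the back — a chair. The seat slab sits at z = 407 with thickness 39, and the 489 mm backrest starts at the seat top, so the overall height is 407 + 39 + 489 = 935 mm.


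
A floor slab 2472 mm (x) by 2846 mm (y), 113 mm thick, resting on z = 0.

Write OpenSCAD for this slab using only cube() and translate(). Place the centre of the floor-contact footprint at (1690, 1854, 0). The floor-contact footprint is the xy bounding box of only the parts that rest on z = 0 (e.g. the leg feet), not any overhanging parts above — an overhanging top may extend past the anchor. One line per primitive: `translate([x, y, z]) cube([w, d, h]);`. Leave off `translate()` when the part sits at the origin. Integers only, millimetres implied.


translate([454, 431, 0]) cube([2472, 2846, 113]);


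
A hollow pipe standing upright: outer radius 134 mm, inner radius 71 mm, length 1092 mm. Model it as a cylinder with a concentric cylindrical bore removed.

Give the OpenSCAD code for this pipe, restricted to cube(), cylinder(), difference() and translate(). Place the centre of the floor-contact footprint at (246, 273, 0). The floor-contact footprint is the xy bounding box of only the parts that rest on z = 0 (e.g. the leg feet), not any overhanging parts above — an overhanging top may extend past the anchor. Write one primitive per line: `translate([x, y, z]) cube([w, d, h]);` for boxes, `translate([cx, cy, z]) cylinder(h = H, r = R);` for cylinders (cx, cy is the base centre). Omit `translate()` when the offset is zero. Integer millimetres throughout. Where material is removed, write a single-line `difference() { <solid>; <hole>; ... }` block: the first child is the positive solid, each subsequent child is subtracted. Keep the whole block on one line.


difference() { translate([246, 273, 0]) cylinder(h = 1092, r = 134); translate([246, 273, 0]) cylinder(h = 1092, r = 71); }


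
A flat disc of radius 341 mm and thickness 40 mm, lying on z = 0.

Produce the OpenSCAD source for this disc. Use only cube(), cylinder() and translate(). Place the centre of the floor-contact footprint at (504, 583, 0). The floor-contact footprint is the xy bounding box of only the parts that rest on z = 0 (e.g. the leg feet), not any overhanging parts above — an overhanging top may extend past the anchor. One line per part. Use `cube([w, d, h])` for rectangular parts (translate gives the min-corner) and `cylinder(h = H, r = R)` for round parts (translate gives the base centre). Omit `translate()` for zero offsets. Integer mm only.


translate([504, 583, 0]) cylinder(h = 40, r = 341);


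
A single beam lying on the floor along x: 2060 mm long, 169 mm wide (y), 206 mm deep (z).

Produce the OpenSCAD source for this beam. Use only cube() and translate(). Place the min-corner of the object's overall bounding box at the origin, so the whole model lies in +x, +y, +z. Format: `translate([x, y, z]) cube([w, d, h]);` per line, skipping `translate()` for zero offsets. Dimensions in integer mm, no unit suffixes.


cube([2060, 169, 206]);


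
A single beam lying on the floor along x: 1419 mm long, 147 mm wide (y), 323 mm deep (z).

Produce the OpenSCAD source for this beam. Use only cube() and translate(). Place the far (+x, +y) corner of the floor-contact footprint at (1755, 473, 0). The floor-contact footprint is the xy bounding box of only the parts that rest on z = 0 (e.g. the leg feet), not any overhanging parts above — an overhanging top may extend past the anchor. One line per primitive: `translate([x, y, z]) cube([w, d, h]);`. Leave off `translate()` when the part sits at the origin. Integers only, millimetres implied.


translate([336, 326, 0]) cube([1419, 147, 323]);


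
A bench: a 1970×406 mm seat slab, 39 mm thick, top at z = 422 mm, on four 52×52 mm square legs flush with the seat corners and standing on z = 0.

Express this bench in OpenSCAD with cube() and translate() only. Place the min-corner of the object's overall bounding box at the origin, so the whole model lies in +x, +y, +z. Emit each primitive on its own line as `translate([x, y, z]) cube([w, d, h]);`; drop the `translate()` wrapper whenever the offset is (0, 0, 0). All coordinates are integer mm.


translate([0, 0, 383]) cube([1970, 406, 39]);
cube([52, 52, 383]);
translate([0, 354, 0]) cube([52, 52, 383]);
translate([1918, 0, 0]) cube([52, 52, 383]);
translate([1918, 354, 0]) cube([52, 52, 383]);


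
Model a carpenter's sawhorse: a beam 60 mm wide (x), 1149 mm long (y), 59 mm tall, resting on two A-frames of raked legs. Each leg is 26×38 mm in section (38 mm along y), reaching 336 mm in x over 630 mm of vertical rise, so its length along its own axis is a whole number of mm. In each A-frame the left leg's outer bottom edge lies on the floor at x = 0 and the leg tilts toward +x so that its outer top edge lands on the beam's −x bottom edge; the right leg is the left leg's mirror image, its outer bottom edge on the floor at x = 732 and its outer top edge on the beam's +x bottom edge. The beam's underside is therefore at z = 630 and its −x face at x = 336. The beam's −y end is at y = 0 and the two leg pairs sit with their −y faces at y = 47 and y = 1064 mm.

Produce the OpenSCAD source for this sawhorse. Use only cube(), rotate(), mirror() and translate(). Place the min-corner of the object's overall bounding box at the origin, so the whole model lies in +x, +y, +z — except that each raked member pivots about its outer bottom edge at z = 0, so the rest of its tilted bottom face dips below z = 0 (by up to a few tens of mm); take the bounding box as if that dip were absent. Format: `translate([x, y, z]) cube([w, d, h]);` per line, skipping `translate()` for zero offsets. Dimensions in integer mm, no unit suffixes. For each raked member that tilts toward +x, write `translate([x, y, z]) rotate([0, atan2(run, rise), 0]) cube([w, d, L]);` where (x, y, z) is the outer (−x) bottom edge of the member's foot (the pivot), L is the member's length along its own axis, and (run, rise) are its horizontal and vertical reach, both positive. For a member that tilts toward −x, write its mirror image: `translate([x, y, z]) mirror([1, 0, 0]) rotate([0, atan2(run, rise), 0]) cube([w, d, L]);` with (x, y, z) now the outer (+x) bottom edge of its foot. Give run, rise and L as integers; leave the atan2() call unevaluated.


// leg length = √(336² + 630²) = 714
// right-leg outer foot x = 2·336 + 60 = 732
// beam min-corner = (336, 0, 630)
translate([336, 0, 630]) cube([60, 1149, 59]);
translate([0, 47, 0]) rotate([0, atan2(336, 630), 0]) cube([26, 38, 714]);
translate([732, 47, 0]) mirror([1, 0, 0]) rotate([0, atan2(336, 630), 0]) cube([26, 38, 714]);
translate([0, 1064, 0]) rotate([0, atan2(336, 630), 0]) cube([26, 38, 714]);
translate([732, 1064, 0]) mirror([1, 0, 0]) rotate([0, atan2(336, 630), 0]) cube([26, 38, 714]);


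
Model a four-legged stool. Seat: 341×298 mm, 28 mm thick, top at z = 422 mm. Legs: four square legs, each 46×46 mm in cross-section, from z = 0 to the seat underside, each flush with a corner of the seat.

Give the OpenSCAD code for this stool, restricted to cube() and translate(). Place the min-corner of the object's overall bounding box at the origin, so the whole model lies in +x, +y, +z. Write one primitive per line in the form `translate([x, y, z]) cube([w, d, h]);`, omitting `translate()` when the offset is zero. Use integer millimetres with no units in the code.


translate([0, 0, 394]) cube([341, 298, 28]);
cube([46, 46, 394]);
translate([295, 0, 0]) cube([46, 46, 394]);
translate([0, 252, 0]) cube([46, 46, 394]);
translate([295, 252, 0]) cube([46, 46, 394]);


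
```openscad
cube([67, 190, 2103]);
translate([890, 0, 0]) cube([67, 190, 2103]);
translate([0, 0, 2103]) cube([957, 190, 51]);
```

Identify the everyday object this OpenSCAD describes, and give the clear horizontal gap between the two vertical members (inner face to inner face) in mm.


A door frame. The clear opening width is 823 mm.

Two 2103 mm tall posts with a header on top — a door frame. The left jamb is 67 mm wide at x = 0; the right jamb starts at x = 890. The clear opening is 890 − 67 = 823 mm.


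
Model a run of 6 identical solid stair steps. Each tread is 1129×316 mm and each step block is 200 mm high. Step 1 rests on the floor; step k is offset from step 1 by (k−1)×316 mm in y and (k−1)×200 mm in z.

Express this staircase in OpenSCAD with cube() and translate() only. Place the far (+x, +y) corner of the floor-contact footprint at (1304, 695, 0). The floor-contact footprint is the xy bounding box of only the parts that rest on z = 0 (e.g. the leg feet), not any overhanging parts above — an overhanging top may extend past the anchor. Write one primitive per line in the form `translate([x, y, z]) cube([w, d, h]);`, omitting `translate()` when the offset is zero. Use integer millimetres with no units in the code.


translate([175, 379, 0]) cube([1129, 316, 200]);
translate([175, 695, 200]) cube([1129, 316, 200]);
translate([175, 1011, 400]) cube([1129, 316, 200]);
translate([175, 1327, 600]) cube([1129, 316, 200]);
translate([175, 1643, 800]) cube([1129, 316, 200]);
translate([175, 1959, 1000]) cube([1129, 316, 200]);


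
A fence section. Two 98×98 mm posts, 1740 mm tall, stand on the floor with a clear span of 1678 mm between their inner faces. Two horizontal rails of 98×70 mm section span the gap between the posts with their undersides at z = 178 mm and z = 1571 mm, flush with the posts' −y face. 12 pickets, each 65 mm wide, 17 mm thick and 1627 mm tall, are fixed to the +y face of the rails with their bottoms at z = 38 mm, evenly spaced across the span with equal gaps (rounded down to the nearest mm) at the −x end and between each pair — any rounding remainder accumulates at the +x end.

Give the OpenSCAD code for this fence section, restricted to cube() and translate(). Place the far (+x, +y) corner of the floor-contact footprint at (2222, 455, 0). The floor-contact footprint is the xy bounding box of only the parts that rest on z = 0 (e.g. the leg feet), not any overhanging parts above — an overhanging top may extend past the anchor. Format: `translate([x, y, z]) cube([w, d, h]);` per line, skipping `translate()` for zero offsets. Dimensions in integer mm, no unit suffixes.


translate([348, 357, 0]) cube([98, 98, 1740]);
translate([2124, 357, 0]) cube([98, 98, 1740]);
translate([446, 357, 178]) cube([1678, 98, 70]);
translate([446, 357, 1571]) cube([1678, 98, 70]);
translate([515, 455, 38]) cube([65, 17, 1627]);
translate([649, 455, 38]) cube([65, 17, 1627]);
translate([783, 455, 38]) cube([65, 17, 1627]);
translate([917, 455, 38]) cube([65, 17, 1627]);
translate([1051, 455, 38]) cube([65, 17, 1627]);
translate([1185, 455, 38]) cube([65, 17, 1627]);
translate([1319, 455, 38]) cube([65, 17, 1627]);
translate([1453, 455, 38]) cube([65, 17, 1627]);
translate([1587, 455, 38]) cube([65, 17, 1627]);
translate([1721, 455, 38]) cube([65, 17, 1627]);
translate([1855, 455, 38]) cube([65, 17, 1627]);
translate([1989, 455, 38]) cube([65, 17, 1627]);


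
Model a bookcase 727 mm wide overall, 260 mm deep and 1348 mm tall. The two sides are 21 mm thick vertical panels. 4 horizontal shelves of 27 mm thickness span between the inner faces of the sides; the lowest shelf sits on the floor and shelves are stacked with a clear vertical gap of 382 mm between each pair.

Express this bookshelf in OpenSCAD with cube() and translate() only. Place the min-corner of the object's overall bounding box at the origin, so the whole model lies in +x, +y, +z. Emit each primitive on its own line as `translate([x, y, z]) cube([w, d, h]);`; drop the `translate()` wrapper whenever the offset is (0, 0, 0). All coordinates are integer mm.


cube([21, 260, 1348]);
translate([706, 0, 0]) cube([21, 260, 1348]);
translate([21, 0, 0]) cube([685, 260, 27]);
translate([21, 0, 409]) cube([685, 260, 27]);
translate([21, 0, 818]) cube([685, 260, 27]);
translate([21, 0, 1227]) cube([685, 260, 27]);


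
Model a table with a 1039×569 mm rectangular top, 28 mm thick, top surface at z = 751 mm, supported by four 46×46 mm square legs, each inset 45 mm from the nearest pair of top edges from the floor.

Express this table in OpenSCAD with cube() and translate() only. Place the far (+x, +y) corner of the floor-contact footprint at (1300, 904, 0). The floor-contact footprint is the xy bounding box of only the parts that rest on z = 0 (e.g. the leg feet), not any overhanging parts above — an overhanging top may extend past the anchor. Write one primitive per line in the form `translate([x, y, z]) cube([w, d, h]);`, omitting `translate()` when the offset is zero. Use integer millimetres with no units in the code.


translate([306, 380, 723]) cube([1039, 569, 28]);
translate([351, 425, 0]) cube([46, 46, 723]);
translate([1254, 425, 0]) cube([46, 46, 723]);
translate([351, 858, 0]) cube([46, 46, 723]);
translate([1254, 858, 0]) cube([46, 46, 723]);


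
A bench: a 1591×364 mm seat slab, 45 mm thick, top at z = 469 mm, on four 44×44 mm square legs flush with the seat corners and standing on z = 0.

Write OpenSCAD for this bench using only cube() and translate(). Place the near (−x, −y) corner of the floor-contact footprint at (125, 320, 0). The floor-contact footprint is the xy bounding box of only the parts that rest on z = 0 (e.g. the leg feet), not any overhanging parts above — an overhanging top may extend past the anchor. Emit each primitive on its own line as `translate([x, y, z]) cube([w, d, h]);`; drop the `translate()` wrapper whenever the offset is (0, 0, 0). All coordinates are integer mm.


translate([125, 320, 424]) cube([1591, 364, 45]);
translate([125, 320, 0]) cube([44, 44, 424]);
translate([125, 640, 0]) cube([44, 44, 424]);
translate([1672, 320, 0]) cube([44, 44, 424]);
translate([1672, 640, 0]) cube([44, 44, 424]);


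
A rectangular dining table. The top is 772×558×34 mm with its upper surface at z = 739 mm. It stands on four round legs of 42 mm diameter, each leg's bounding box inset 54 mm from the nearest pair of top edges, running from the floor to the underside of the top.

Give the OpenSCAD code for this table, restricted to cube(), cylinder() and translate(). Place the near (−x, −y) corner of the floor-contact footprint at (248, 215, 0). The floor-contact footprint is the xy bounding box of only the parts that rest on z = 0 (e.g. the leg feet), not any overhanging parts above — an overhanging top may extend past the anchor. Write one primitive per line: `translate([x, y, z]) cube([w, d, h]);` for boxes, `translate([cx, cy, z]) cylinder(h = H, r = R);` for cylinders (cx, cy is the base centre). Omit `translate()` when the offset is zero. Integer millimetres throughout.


// leg_h = 739 - 34 = 705
translate([194, 161, 705]) cube([772, 558, 34]);
translate([269, 236, 0]) cylinder(h = 705, r = 21);
translate([891, 236, 0]) cylinder(h = 705, r = 21);
translate([269, 644, 0]) cylinder(h = 705, r = 21);
translate([891, 644, 0]) cylinder(h = 705, r = 21);


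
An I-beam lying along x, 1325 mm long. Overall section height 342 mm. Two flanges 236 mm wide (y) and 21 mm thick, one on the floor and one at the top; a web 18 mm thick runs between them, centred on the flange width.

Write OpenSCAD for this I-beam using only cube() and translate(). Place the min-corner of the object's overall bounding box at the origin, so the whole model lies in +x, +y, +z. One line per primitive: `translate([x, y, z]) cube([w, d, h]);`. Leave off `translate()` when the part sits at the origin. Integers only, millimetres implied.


cube([1325, 236, 21]);
translate([0, 109, 21]) cube([1325, 18, 300]);
translate([0, 0, 321]) cube([1325, 236, 21]);


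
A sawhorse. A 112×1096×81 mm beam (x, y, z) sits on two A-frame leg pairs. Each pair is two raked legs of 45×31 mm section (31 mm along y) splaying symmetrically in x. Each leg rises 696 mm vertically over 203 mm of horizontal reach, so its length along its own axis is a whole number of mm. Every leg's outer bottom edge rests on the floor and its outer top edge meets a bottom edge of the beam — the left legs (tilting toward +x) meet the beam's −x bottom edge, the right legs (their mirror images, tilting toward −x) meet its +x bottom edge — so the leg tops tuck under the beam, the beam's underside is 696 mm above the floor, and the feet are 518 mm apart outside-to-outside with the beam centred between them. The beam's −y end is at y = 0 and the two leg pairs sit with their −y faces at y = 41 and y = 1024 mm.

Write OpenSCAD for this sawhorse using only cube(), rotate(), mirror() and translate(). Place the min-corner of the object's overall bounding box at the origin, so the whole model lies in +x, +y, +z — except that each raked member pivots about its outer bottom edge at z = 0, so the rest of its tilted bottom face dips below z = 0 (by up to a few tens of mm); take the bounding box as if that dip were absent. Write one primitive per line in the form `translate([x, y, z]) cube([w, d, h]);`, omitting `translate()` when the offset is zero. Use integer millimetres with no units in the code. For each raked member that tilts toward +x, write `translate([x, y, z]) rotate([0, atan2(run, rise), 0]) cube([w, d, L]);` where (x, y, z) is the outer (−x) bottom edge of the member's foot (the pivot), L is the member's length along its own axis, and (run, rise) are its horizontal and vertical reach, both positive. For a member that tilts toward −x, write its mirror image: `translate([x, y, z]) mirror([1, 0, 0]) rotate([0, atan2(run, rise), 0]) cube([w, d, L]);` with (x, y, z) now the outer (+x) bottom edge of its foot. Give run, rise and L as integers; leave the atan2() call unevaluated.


translate([203, 0, 696]) cube([112, 1096, 81]);
translate([0, 41, 0]) rotate([0, atan2(203, 696), 0]) cube([45, 31, 725]);
translate([518, 41, 0]) mirror([1, 0, 0]) rotate([0, atan2(203, 696), 0]) cube([45, 31, 725]);
translate([0, 1024, 0]) rotate([0, atan2(203, 696), 0]) cube([45, 31, 725]);
translate([518, 1024, 0]) mirror([1, 0, 0]) rotate([0, atan2(203, 696), 0]) cube([45, 31, 725]);


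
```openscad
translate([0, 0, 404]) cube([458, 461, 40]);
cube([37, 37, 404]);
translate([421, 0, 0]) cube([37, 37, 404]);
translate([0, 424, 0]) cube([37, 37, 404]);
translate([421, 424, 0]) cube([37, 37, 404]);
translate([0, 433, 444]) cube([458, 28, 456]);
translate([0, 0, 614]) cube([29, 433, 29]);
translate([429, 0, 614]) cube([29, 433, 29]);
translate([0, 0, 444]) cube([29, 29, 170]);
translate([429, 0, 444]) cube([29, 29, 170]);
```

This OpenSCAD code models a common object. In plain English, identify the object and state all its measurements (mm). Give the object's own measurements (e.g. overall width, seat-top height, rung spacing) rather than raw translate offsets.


A chair. The seat is a 458×461×40 mm slab with its top at z = 444 mm, on four 37×37 mm corner legs (flush with the seat edges, standing on z = 0). A flat backrest 28 mm thick, 456 mm tall, spans the full seat width and rises from the seat top along its +y edge, rear face flush with the rear of the seat. Two armrests of 29×29 mm section run along each side from the seat's front edge to the front of the backrest, top faces 199 mm above the seat top and outer faces flush with the seat's x-edges; a 29×29 mm post under the front of each armrest stands on the seat at the front corner.


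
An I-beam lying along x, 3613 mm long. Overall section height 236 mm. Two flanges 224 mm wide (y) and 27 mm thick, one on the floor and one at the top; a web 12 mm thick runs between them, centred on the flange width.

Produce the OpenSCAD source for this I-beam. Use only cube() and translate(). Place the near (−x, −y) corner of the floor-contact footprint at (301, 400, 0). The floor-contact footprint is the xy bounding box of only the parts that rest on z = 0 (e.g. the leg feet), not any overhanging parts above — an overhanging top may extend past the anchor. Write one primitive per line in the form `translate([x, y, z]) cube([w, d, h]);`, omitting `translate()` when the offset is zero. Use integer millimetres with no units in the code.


translate([301, 400, 0]) cube([3613, 224, 27]);
translate([301, 506, 27]) cube([3613, 12, 182]);
translate([301, 400, 209]) cube([3613, 224, 27]);


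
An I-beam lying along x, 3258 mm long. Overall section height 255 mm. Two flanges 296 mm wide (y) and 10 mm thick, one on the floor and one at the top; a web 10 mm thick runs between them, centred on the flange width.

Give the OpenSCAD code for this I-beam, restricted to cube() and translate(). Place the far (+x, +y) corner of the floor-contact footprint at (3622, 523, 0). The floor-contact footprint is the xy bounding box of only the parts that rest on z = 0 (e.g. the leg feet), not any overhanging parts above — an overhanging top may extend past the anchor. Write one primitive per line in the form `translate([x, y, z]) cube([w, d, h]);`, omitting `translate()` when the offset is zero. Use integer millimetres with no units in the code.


translate([364, 227, 0]) cube([3258, 296, 10]);
translate([364, 370, 10]) cube([3258, 10, 235]);
translate([364, 227, 245]) cube([3258, 296, 10]);


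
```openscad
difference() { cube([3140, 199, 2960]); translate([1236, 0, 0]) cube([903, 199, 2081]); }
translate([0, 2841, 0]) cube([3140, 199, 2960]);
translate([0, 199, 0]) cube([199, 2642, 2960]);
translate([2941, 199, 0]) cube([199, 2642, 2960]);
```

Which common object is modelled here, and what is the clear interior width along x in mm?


A single room. The interior width is 2742 mm.

Four walls enclosing a rectangle with a door in the front wall — a room. Outside width 3140 minus two 199 mm walls gives 2742 mm.


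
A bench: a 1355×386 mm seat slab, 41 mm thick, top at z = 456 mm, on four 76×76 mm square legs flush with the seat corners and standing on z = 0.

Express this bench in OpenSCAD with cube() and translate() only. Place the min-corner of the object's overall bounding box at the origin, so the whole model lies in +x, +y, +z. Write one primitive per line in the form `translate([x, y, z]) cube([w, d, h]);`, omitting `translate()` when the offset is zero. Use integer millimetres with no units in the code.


translate([0, 0, 415]) cube([1355, 386, 41]);
cube([76, 76, 415]);
translate([0, 310, 0]) cube([76, 76, 415]);
translate([1279, 0, 0]) cube([76, 76, 415]);
translate([1279, 310, 0]) cube([76, 76, 415]);


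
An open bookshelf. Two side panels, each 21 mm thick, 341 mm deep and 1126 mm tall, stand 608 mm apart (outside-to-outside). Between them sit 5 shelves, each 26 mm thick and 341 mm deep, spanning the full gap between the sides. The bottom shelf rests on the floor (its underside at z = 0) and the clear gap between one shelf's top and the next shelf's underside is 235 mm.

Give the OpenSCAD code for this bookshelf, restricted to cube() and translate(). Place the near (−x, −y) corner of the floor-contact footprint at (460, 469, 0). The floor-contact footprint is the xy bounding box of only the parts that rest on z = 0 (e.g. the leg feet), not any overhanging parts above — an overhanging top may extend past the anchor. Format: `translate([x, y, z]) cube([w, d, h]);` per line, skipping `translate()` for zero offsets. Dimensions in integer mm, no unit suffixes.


translate([460, 469, 0]) cube([21, 341, 1126]);
translate([1047, 469, 0]) cube([21, 341, 1126]);
translate([481, 469, 0]) cube([566, 341, 26]);
translate([481, 469, 261]) cube([566, 341, 26]);
translate([481, 469, 522]) cube([566, 341, 26]);
translate([481, 469, 783]) cube([566, 341, 26]);
translate([481, 469, 1044]) cube([566, 341, 26]);


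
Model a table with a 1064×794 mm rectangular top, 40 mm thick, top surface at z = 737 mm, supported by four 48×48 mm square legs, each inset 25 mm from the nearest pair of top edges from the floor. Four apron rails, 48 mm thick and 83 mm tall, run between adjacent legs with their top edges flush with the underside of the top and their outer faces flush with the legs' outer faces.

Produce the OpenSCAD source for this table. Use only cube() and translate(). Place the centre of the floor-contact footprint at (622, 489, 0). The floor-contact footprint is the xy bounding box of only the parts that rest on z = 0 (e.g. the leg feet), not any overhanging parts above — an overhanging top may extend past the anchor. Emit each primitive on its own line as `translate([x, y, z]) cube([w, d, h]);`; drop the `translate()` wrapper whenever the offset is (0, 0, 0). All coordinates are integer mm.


translate([90, 92, 697]) cube([1064, 794, 40]);
translate([115, 117, 0]) cube([48, 48, 697]);
translate([1081, 117, 0]) cube([48, 48, 697]);
translate([115, 813, 0]) cube([48, 48, 697]);
translate([1081, 813, 0]) cube([48, 48, 697]);
translate([163, 117, 614]) cube([918, 48, 83]);
translate([163, 813, 614]) cube([918, 48, 83]);
translate([115, 165, 614]) cube([48, 648, 83]);
translate([1081, 165, 614]) cube([48, 648, 83]);


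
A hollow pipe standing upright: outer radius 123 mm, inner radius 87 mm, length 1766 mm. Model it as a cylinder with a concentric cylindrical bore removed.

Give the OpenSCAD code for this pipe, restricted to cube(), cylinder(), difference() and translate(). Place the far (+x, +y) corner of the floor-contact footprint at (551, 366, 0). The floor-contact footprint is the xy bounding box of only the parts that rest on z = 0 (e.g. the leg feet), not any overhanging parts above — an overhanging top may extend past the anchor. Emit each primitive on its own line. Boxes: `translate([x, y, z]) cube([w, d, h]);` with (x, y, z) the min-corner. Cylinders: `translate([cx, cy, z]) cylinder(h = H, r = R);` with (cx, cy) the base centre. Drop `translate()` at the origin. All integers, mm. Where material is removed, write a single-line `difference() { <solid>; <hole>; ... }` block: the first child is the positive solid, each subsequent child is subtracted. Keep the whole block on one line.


difference() { translate([428, 243, 0]) cylinder(h = 1766, r = 123); translate([428, 243, 0]) cylinder(h = 1766, r = 87); }


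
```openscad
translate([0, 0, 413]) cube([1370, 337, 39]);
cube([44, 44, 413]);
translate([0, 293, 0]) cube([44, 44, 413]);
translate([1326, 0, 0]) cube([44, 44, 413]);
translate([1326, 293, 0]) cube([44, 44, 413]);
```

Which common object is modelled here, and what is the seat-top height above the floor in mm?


A bench. The seat-top height is 452 mm.

A long slab on four corner posts — a bench. The slab sits at z = 413 with thickness 39, so the top is 413 + 39 = 452 mm.


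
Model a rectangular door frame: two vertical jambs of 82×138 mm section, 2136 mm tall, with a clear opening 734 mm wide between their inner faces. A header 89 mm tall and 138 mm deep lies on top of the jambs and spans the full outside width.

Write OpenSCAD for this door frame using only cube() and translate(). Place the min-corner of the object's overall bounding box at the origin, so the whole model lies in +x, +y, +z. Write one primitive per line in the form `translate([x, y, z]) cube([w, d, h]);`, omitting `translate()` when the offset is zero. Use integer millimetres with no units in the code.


cube([82, 138, 2136]);
translate([816, 0, 0]) cube([82, 138, 2136]);
translate([0, 0, 2136]) cube([898, 138, 89]);


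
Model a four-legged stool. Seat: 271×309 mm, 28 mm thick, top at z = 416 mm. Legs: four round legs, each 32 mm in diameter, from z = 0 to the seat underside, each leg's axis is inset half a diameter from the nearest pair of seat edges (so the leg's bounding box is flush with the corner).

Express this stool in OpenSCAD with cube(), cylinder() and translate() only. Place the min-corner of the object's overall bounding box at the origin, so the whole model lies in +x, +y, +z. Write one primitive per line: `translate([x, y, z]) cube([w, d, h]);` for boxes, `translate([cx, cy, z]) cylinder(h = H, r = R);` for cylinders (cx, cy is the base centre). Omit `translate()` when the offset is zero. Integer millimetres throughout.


// leg_h = 416 - 28 = 388
translate([0, 0, 388]) cube([271, 309, 28]);
translate([16, 16, 0]) cylinder(h = 388, r = 16);
translate([255, 16, 0]) cylinder(h = 388, r = 16);
translate([16, 293, 0]) cylinder(h = 388, r = 16);
translate([255, 293, 0]) cylinder(h = 388, r = 16);
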